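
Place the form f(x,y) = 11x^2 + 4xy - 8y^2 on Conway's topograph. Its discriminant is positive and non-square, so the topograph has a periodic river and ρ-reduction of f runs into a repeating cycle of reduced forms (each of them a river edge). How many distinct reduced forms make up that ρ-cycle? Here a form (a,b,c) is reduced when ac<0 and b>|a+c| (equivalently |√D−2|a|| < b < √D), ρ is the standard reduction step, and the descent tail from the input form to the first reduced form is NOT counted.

D = 368, ⌊√D⌋ = 19
river: ρ → (-8,12,7)
river: ρ → (7,16,-4)
river: ρ → (-4,16,7)
river: ρ → (7,12,-8)
river: ρ → (-8,4,11)
river: ρ → (11,18,-1)
river: ρ → (-1,18,11)
river: ρ → (11,4,-8)
ρ-cycle length = 8 (tail of 0 descent steps not counted)

8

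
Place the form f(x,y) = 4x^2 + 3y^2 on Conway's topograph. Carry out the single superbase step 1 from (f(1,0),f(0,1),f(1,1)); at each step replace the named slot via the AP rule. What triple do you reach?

start (4,3,7) = (f(1,0),f(0,1),f(1,1))
replace slot 1: 2·(3+7) − 4 = 16 → (16,3,7)

16,3,7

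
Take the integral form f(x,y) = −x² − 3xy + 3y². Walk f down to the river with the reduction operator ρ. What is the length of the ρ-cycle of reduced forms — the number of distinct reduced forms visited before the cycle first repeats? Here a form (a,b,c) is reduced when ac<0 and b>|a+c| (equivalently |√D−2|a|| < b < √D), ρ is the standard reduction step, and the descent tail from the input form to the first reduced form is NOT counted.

D = 21, ⌊√D⌋ = 4
descent: ρ → (3,3,-1)  [lands on river]
river: ρ → (-1,3,3)
ρ-cycle length = 2 (tail of 1 descent step not counted)

2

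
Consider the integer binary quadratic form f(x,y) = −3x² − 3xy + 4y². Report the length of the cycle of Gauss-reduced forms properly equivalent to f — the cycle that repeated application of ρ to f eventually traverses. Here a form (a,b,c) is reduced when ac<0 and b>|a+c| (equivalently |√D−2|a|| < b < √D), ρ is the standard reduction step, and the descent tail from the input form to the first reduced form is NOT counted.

D = 57, ⌊√D⌋ = 7
descent: ρ → (4,3,-3)  [lands on river]
river: ρ → (-3,3,4)
river: ρ → (4,5,-2)
river: ρ → (-2,7,1)
river: ρ → (1,7,-2)
river: ρ → (-2,5,4)
ρ-cycle length = 6 (tail of 1 descent step not counted)

6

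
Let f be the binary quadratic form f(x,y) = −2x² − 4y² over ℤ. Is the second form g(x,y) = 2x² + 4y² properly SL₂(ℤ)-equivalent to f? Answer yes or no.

D₁ = -32, D₂ = -32
f is negative-definite; reduce −f:
−f: reduced (well bottom): (2,0,4) with a≤c, −a<b≤a
flip sign back: reduced form of f is (-2,0,-4)
g: reduced (well bottom): (2,0,4) with a≤c, −a<b≤a
reduced forms (-2, 0, -4) vs (2, 0, 4) ⇒ inequivalent

no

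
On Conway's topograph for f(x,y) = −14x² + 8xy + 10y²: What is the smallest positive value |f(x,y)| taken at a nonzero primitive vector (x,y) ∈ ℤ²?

river: ρ → (10,12,-12)
river: ρ → (-12,12,10)
river: ρ → (10,8,-14)
river: ρ → (-14,20,4)
river: ρ → (4,20,-14)
river: ρ → (-14,8,10)
closes: descent 0, river 6
min |a| on river = 4

4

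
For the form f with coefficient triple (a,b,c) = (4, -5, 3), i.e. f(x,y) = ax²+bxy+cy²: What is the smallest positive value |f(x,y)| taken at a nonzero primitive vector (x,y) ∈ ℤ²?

translate: b→3 (≡-5 mod 8), so (4,-5,3)→(4,3,2)
flip: (4,3,2)→(2,-3,4)
translate: b→1 (≡-3 mod 4), so (2,-3,4)→(2,1,3)
reduced (well bottom): (2,1,3) with a≤c, −a<b≤a
well minimum = a = 2

2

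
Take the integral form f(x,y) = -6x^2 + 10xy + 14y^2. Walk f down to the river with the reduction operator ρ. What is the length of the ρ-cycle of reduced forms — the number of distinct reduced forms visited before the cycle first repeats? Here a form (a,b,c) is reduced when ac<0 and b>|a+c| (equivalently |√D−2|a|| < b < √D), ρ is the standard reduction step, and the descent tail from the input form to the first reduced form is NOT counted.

D = 436, ⌊√D⌋ = 20
river: ρ → (14,18,-2)
river: ρ → (-2,18,14)
river: ρ → (14,10,-6)
river: ρ → (-6,14,10)
river: ρ → (10,6,-10)
river: ρ → (-10,14,6)
river: ρ → (6,10,-14)
river: ρ → (-14,18,2)
river: ρ → (2,18,-14)
river: ρ → (-14,10,6)
river: ρ → (6,14,-10)
river: ρ → (-10,6,10)
river: ρ → (10,14,-6)
river: ρ → (-6,10,14)
ρ-cycle length = 14 (tail of 0 descent steps not counted)

14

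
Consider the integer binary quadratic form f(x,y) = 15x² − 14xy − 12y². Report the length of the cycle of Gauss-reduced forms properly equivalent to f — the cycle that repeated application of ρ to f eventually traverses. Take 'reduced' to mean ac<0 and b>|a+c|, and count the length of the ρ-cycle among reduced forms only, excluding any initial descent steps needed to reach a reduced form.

D = 916, ⌊√D⌋ = 30
descent: ρ → (-12,14,15)  [lands on river]
river: ρ → (15,16,-11)
river: ρ → (-11,28,3)
river: ρ → (3,26,-20)
river: ρ → (-20,14,9)
river: ρ → (9,22,-12)
river: ρ → (-12,26,5)
river: ρ → (5,24,-17)
river: ρ → (-17,10,12)
river: ρ → (12,14,-15)
river: ρ → (-15,16,11)
river: ρ → (11,28,-3)
river: ρ → (-3,26,20)
river: ρ → (20,14,-9)
river: ρ → (-9,22,12)
river: ρ → (12,26,-5)
river: ρ → (-5,24,17)
river: ρ → (17,10,-12)
ρ-cycle length = 18 (tail of 1 descent step not counted)

18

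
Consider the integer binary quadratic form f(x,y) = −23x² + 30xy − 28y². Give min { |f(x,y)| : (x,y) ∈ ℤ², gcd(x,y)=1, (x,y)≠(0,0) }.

translate: b→16 (≡-30 mod 46), so (23,-30,28)→(23,16,21)
flip: (23,16,21)→(21,-16,23)
reduced (well bottom): (21,-16,23) with a≤c, −a<b≤a
well minimum |f| = |-21| = 21 (negative-definite)

21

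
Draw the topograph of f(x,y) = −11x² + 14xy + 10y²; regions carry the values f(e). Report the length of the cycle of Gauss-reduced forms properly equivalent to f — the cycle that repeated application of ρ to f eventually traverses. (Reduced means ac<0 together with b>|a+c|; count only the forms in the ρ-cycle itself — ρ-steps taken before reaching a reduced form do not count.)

D = 636, ⌊√D⌋ = 25
river: ρ → (10,6,-15)
river: ρ → (-15,24,1)
river: ρ → (1,24,-15)
river: ρ → (-15,6,10)
river: ρ → (10,14,-11)
river: ρ → (-11,8,13)
river: ρ → (13,18,-6)
river: ρ → (-6,18,13)
river: ρ → (13,8,-11)
river: ρ → (-11,14,10)
ρ-cycle length = 10 (tail of 0 descent steps not counted)

10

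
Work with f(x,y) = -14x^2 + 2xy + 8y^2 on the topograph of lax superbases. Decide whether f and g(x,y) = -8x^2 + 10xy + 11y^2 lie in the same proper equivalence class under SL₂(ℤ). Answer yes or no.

D₁ = 452, D₂ = 452
river cycle of f (length 14): (8, 14, -8), (-8, 18, 4), (4, 14, -16), (-16, 18, 2), (2, 18, -16), (-16, 14, 4), (4, 18, -8), (-8, 14, 8), (8, 18, -4), (-4, 14, 16), … (4 more)
river cycle of g (length 18): (11, 12, -7), (-7, 16, 7), (7, 12, -11), (-11, 10, 8), (8, 6, -13), (-13, 20, 1), (1, 20, -13), (-13, 6, 8), (8, 10, -11), (-11, 12, 7), … (8 more)
cycles differ ⇒ inequivalent

no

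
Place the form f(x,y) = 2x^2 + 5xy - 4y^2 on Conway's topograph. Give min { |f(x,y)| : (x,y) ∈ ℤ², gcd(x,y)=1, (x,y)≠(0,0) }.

river: ρ → (-4,3,3)
river: ρ → (3,3,-4)
river: ρ → (-4,5,2)
river: ρ → (2,7,-1)
river: ρ → (-1,7,2)
river: ρ → (2,5,-4)
closes: descent 0, river 6
min |a| on river = 1

1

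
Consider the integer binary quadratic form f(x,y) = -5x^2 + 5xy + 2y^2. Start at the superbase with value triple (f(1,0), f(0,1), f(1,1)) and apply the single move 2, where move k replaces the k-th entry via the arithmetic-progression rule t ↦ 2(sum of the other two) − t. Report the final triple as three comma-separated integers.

start (-5,2,2) = (f(1,0),f(0,1),f(1,1))
replace slot 2: 2·((-5)+2) − 2 = -8 → (-5,-8,2)

-5,-8,2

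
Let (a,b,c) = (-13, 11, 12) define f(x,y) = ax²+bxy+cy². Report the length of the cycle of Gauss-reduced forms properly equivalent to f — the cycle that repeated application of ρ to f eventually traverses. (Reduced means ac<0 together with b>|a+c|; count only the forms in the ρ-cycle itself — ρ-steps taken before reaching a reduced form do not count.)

D = 745, ⌊√D⌋ = 27
river: ρ → (12,13,-12)
river: ρ → (-12,11,13)
river: ρ → (13,15,-10)
river: ρ → (-10,25,3)
river: ρ → (3,23,-18)
river: ρ → (-18,13,8)
river: ρ → (8,19,-12)
river: ρ → (-12,5,15)
river: ρ → (15,25,-2)
river: ρ → (-2,27,2)
river: ρ → (2,25,-15)
river: ρ → (-15,5,12)
river: ρ → (12,19,-8)
river: ρ → (-8,13,18)
river: ρ → (18,23,-3)
river: ρ → (-3,25,10)
river: ρ → (10,15,-13)
river: ρ → (-13,11,12)
ρ-cycle length = 18 (tail of 0 descent steps not counted)

18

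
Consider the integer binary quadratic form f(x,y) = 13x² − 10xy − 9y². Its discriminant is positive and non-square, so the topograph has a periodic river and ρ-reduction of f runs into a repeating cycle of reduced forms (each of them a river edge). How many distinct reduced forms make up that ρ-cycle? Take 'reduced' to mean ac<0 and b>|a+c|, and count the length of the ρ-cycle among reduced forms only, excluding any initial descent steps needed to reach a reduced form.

D = 568, ⌊√D⌋ = 23
descent: ρ → (-9,10,13)  [lands on river]
river: ρ → (13,16,-6)
river: ρ → (-6,20,7)
river: ρ → (7,22,-3)
river: ρ → (-3,20,14)
river: ρ → (14,8,-9)
ρ-cycle length = 6 (tail of 1 descent step not counted)

6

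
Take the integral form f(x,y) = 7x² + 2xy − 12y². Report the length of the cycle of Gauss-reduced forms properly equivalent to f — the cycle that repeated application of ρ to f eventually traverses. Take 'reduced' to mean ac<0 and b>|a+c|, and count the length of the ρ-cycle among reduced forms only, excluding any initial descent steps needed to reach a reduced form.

D = 340, ⌊√D⌋ = 18
descent: ρ → (-12,-2,7)
descent: ρ → (7,16,-3)  [lands on river]
river: ρ → (-3,14,12)
river: ρ → (12,10,-5)
river: ρ → (-5,10,12)
river: ρ → (12,14,-3)
river: ρ → (-3,16,7)
river: ρ → (7,12,-7)
river: ρ → (-7,16,3)
river: ρ → (3,14,-12)
river: ρ → (-12,10,5)
river: ρ → (5,10,-12)
river: ρ → (-12,14,3)
river: ρ → (3,16,-7)
river: ρ → (-7,12,7)
ρ-cycle length = 14 (tail of 2 descent steps not counted)

14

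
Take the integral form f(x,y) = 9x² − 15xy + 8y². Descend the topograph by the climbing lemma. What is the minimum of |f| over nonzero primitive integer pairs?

translate: b→3 (≡-15 mod 18), so (9,-15,8)→(9,3,2)
flip: (9,3,2)→(2,-3,9)
translate: b→1 (≡-3 mod 4), so (2,-3,9)→(2,1,8)
reduced (well bottom): (2,1,8) with a≤c, −a<b≤a
well minimum = a = 2

2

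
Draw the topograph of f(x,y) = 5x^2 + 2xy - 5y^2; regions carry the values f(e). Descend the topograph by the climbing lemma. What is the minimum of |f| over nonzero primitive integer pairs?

river: ρ → (-5,8,2)
river: ρ → (2,8,-5)
river: ρ → (-5,2,5)
river: ρ → (5,8,-2)
river: ρ → (-2,8,5)
river: ρ → (5,2,-5)
closes: descent 0, river 6
min |a| on river = 2

2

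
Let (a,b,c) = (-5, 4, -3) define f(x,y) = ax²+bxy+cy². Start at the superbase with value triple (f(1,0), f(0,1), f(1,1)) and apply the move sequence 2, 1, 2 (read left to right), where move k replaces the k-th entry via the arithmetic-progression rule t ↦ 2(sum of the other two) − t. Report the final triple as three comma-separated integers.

start (-5,-3,-4) = (f(1,0),f(0,1),f(1,1))
replace slot 2: 2·((-5)+(-4)) − (-3) = -15 → (-5,-15,-4)
replace slot 1: 2·((-15)+(-4)) − (-5) = -33 → (-33,-15,-4)
replace slot 2: 2·((-33)+(-4)) − (-15) = -59 → (-33,-59,-4)

-33,-59,-4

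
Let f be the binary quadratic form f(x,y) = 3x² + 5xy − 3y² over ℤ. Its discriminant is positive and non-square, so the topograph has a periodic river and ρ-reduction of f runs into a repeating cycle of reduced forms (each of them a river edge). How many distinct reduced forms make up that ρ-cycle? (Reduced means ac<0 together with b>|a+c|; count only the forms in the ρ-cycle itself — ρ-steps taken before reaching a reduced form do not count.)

D = 61, ⌊√D⌋ = 7
river: ρ → (-3,7,1)
river: ρ → (1,7,-3)
river: ρ → (-3,5,3)
river: ρ → (3,7,-1)
river: ρ → (-1,7,3)
river: ρ → (3,5,-3)
ρ-cycle length = 6 (tail of 0 descent steps not counted)

6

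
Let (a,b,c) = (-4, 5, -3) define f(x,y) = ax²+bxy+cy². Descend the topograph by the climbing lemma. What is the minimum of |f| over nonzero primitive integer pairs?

translate: b→3 (≡-5 mod 8), so (4,-5,3)→(4,3,2)
flip: (4,3,2)→(2,-3,4)
translate: b→1 (≡-3 mod 4), so (2,-3,4)→(2,1,3)
reduced (well bottom): (2,1,3) with a≤c, −a<b≤a
well minimum |f| = |-2| = 2 (negative-definite)

2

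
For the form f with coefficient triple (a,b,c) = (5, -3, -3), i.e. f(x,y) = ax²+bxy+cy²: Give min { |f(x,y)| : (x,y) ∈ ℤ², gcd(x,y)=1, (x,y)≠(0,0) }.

descent: ρ → (-3,3,5)  [lands on river]
river: ρ → (5,7,-1)
river: ρ → (-1,7,5)
river: ρ → (5,3,-3)
closes: descent 1, river 4
min |a| on river = 1

1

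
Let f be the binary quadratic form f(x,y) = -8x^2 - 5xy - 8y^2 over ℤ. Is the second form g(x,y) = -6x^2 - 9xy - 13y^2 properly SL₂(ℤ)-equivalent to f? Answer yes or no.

D₁ = -231, D₂ = -231
f is negative-definite; reduce −f:
−f: reduced (well bottom): (8,5,8) with a≤c, −a<b≤a
flip sign back: reduced form of f is (-8,-5,-8)
g is negative-definite; reduce −g:
−g: translate: b→-3 (≡9 mod 12), so (6,9,13)→(6,-3,10)
−g: reduced (well bottom): (6,-3,10) with a≤c, −a<b≤a
flip sign back: reduced form of g is (-6,3,-10)
reduced forms (-8, -5, -8) vs (-6, 3, -10) ⇒ inequivalent

no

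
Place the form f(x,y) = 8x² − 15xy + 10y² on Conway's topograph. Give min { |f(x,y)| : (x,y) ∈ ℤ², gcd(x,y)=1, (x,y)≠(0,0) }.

translate: b→1 (≡-15 mod 16), so (8,-15,10)→(8,1,3)
flip: (8,1,3)→(3,-1,8)
reduced (well bottom): (3,-1,8) with a≤c, −a<b≤a
well minimum = a = 3

3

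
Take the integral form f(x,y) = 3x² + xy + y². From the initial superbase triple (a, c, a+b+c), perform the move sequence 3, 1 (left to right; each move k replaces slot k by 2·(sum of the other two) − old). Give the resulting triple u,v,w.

start (3,1,5) = (f(1,0),f(0,1),f(1,1))
replace slot 3: 2·(3+1) − 5 = 3 → (3,1,3)
replace slot 1: 2·(1+3) − 3 = 5 → (5,1,3)

5,1,3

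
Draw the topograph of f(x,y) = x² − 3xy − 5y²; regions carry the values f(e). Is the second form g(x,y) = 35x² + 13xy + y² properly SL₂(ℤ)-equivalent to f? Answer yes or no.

D₁ = 29, D₂ = 29
river cycle of f (length 2): (1, 5, -1), (-1, 5, 1)
river cycle of g (length 2): (1, 5, -1), (-1, 5, 1)
cycles coincide ⇒ equivalent

yes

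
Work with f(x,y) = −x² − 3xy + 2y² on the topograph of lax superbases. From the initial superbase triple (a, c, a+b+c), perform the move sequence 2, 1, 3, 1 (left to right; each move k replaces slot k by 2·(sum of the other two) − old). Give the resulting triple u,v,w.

start (-1,2,-2) = (f(1,0),f(0,1),f(1,1))
replace slot 2: 2·((-1)+(-2)) − 2 = -8 → (-1,-8,-2)
replace slot 1: 2·((-8)+(-2)) − (-1) = -19 → (-19,-8,-2)
replace slot 3: 2·((-19)+(-8)) − (-2) = -52 → (-19,-8,-52)
replace slot 1: 2·((-8)+(-52)) − (-19) = -101 → (-101,-8,-52)

-101,-8,-52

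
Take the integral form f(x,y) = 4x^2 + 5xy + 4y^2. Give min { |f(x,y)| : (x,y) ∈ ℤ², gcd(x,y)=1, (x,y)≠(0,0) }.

translate: b→-3 (≡5 mod 8), so (4,5,4)→(4,-3,3)
flip: (4,-3,3)→(3,3,4)
reduced (well bottom): (3,3,4) with a≤c, −a<b≤a
well minimum = a = 3

3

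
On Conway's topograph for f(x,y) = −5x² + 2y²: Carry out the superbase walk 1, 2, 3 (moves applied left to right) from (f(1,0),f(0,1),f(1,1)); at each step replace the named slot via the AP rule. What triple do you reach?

start (-5,2,-3) = (f(1,0),f(0,1),f(1,1))
replace slot 1: 2·(2+(-3)) − (-5) = 3 → (3,2,-3)
replace slot 2: 2·(3+(-3)) − 2 = -2 → (3,-2,-3)
replace slot 3: 2·(3+(-2)) − (-3) = 5 → (3,-2,5)

3,-2,5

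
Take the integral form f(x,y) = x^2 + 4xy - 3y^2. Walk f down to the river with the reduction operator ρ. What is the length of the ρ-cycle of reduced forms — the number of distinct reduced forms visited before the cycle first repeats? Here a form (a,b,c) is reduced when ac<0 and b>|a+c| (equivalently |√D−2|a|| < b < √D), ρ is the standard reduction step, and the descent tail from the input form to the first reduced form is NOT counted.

D = 28, ⌊√D⌋ = 5
river: ρ → (-3,2,2)
river: ρ → (2,2,-3)
river: ρ → (-3,4,1)
river: ρ → (1,4,-3)
ρ-cycle length = 4 (tail of 0 descent steps not counted)

4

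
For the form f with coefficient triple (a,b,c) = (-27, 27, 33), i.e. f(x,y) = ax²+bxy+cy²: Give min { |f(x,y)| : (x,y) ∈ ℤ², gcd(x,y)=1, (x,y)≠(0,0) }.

river: ρ → (33,39,-21)
river: ρ → (-21,45,27)
river: ρ → (27,63,-3)
river: ρ → (-3,63,27)
river: ρ → (27,45,-21)
river: ρ → (-21,39,33)
river: ρ → (33,27,-27)
river: ρ → (-27,27,33)
closes: descent 0, river 8
min |a| on river = 3

3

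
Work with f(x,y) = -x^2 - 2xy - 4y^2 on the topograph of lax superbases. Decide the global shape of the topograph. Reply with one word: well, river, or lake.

D = b²−4ac = (-2)² − 4·(-1)·(-4) = -12
D < 0 ⇒ definite ⇒ every region one sign ⇒ single well

well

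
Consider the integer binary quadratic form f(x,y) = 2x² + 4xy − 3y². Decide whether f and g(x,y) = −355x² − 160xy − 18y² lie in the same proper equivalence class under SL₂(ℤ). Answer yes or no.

D₁ = 40, D₂ = 40
river cycle of f (length 6): (-3, 2, 3), (3, 4, -2), (-2, 4, 3), (3, 2, -3), (-3, 4, 2), (2, 4, -3)
river cycle of g (length 6): (-3, 2, 3), (3, 4, -2), (-2, 4, 3), (3, 2, -3), (-3, 4, 2), (2, 4, -3)
cycles coincide ⇒ equivalent

yes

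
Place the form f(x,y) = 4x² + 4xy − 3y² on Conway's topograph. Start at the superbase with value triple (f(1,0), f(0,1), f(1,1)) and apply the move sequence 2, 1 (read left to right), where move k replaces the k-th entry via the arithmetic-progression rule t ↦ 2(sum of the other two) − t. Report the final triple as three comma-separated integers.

start (4,-3,5) = (f(1,0),f(0,1),f(1,1))
replace slot 2: 2·(4+5) − (-3) = 21 → (4,21,5)
replace slot 1: 2·(21+5) − 4 = 48 → (48,21,5)

48,21,5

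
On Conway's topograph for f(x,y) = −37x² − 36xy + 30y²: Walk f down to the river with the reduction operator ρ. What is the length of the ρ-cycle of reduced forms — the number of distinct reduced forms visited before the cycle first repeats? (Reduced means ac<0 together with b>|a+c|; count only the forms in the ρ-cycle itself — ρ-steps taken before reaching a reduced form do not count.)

D = 5736, ⌊√D⌋ = 75
descent: ρ → (30,36,-37)  [lands on river]
river: ρ → (-37,38,29)
river: ρ → (29,20,-46)
river: ρ → (-46,72,3)
river: ρ → (3,72,-46)
river: ρ → (-46,20,29)
river: ρ → (29,38,-37)
river: ρ → (-37,36,30)
river: ρ → (30,24,-43)
river: ρ → (-43,62,11)
river: ρ → (11,70,-19)
river: ρ → (-19,44,50)
river: ρ → (50,56,-13)
river: ρ → (-13,74,5)
river: ρ → (5,66,-69)
river: ρ → (-69,72,2)
river: ρ → (2,72,-69)
river: ρ → (-69,66,5)
river: ρ → (5,74,-13)
river: ρ → (-13,56,50)
river: ρ → (50,44,-19)
river: ρ → (-19,70,11)
river: ρ → (11,62,-43)
river: ρ → (-43,24,30)
ρ-cycle length = 24 (tail of 1 descent step not counted)

24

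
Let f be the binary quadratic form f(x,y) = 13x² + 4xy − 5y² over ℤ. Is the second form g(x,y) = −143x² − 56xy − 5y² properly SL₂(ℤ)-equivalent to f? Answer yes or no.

D₁ = 276, D₂ = 276
river cycle of f (length 8): (-5, 16, 1), (1, 16, -5), (-5, 14, 4), (4, 10, -11), (-11, 12, 3), (3, 12, -11), (-11, 10, 4), (4, 14, -5)
river cycle of g (length 8): (-5, 16, 1), (1, 16, -5), (-5, 14, 4), (4, 10, -11), (-11, 12, 3), (3, 12, -11), (-11, 10, 4), (4, 14, -5)
cycles coincide ⇒ equivalent

yes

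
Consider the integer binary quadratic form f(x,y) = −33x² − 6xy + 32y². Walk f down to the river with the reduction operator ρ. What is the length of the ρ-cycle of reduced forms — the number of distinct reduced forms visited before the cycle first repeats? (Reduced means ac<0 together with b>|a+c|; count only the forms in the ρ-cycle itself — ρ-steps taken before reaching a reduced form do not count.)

D = 4260, ⌊√D⌋ = 65
descent: ρ → (32,6,-33)  [lands on river]
river: ρ → (-33,60,5)
river: ρ → (5,60,-33)
river: ρ → (-33,6,32)
river: ρ → (32,58,-7)
river: ρ → (-7,54,48)
river: ρ → (48,42,-13)
river: ρ → (-13,62,8)
river: ρ → (8,50,-55)
river: ρ → (-55,60,3)
river: ρ → (3,60,-55)
river: ρ → (-55,50,8)
river: ρ → (8,62,-13)
river: ρ → (-13,42,48)
river: ρ → (48,54,-7)
river: ρ → (-7,58,32)
ρ-cycle length = 16 (tail of 1 descent step not counted)

16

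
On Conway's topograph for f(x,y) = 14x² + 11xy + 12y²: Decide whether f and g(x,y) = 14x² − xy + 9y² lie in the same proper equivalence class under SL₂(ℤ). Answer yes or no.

D₁ = -551, D₂ = -503
discriminants differ ⇒ not SL₂(ℤ)-equivalent

no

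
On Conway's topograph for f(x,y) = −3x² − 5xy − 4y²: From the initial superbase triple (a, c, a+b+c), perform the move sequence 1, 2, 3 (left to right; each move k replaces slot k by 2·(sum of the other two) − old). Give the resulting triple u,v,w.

start (-3,-4,-12) = (f(1,0),f(0,1),f(1,1))
replace slot 1: 2·((-4)+(-12)) − (-3) = -29 → (-29,-4,-12)
replace slot 2: 2·((-29)+(-12)) − (-4) = -78 → (-29,-78,-12)
replace slot 3: 2·((-29)+(-78)) − (-12) = -202 → (-29,-78,-202)

-29,-78,-202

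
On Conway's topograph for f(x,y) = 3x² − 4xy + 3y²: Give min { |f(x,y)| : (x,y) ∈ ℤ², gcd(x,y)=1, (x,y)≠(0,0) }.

translate: b→2 (≡-4 mod 6), so (3,-4,3)→(3,2,2)
flip: (3,2,2)→(2,-2,3)
translate: b→2 (≡-2 mod 4), so (2,-2,3)→(2,2,3)
reduced (well bottom): (2,2,3) with a≤c, −a<b≤a
well minimum = a = 2

2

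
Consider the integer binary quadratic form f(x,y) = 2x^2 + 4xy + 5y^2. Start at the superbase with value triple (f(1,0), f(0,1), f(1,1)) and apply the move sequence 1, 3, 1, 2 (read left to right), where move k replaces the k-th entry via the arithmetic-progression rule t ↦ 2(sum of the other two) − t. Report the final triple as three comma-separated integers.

start (2,5,11) = (f(1,0),f(0,1),f(1,1))
replace slot 1: 2·(5+11) − 2 = 30 → (30,5,11)
replace slot 3: 2·(30+5) − 11 = 59 → (30,5,59)
replace slot 1: 2·(5+59) − 30 = 98 → (98,5,59)
replace slot 2: 2·(98+59) − 5 = 309 → (98,309,59)

98,309,59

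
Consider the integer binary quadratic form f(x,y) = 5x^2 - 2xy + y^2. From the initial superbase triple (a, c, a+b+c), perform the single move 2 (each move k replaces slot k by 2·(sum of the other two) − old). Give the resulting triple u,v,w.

start (5,1,4) = (f(1,0),f(0,1),f(1,1))
replace slot 2: 2·(5+4) − 1 = 17 → (5,17,4)

5,17,4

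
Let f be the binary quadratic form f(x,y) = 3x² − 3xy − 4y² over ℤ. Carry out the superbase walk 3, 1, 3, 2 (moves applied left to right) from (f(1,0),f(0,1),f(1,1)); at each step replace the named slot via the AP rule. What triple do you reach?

start (3,-4,-4) = (f(1,0),f(0,1),f(1,1))
replace slot 3: 2·(3+(-4)) − (-4) = 2 → (3,-4,2)
replace slot 1: 2·((-4)+2) − 3 = -7 → (-7,-4,2)
replace slot 3: 2·((-7)+(-4)) − 2 = -24 → (-7,-4,-24)
replace slot 2: 2·((-7)+(-24)) − (-4) = -58 → (-7,-58,-24)

-7,-58,-24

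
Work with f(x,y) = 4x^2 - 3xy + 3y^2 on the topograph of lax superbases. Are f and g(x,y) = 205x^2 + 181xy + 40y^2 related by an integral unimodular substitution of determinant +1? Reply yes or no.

D₁ = -39, D₂ = -39
f: flip: (4,-3,3)→(3,3,4)
f: reduced (well bottom): (3,3,4) with a≤c, −a<b≤a
g: flip: (205,181,40)→(40,-181,205)
g: translate: b→-21 (≡-181 mod 80), so (40,-181,205)→(40,-21,3)
g: flip: (40,-21,3)→(3,21,40)
g: translate: b→3 (≡21 mod 6), so (3,21,40)→(3,3,4)
g: reduced (well bottom): (3,3,4) with a≤c, −a<b≤a
reduced forms (3, 3, 4) vs (3, 3, 4) ⇒ equivalent

yes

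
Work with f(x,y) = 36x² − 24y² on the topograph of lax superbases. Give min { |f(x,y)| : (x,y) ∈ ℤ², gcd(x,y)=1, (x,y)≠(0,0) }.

descent: ρ → (-24,48,12)  [lands on river]
river: ρ → (12,48,-24)
closes: descent 1, river 2
min |a| on river = 12

12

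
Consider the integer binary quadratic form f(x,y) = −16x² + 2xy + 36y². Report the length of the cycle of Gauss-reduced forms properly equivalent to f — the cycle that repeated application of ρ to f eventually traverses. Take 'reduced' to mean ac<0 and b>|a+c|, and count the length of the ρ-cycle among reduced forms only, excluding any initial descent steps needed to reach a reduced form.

D = 2308, ⌊√D⌋ = 48
descent: ρ → (36,-2,-16)
descent: ρ → (-16,34,18)  [lands on river]
river: ρ → (18,38,-12)
river: ρ → (-12,34,24)
river: ρ → (24,14,-22)
river: ρ → (-22,30,16)
river: ρ → (16,34,-18)
river: ρ → (-18,38,12)
river: ρ → (12,34,-24)
river: ρ → (-24,14,22)
river: ρ → (22,30,-16)
ρ-cycle length = 10 (tail of 2 descent steps not counted)

10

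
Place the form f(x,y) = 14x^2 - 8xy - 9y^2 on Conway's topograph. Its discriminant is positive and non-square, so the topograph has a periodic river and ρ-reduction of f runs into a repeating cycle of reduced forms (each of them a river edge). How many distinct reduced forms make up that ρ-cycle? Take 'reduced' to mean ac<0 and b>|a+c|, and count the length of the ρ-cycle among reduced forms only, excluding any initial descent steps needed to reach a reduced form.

D = 568, ⌊√D⌋ = 23
descent: ρ → (-9,8,14)  [lands on river]
river: ρ → (14,20,-3)
river: ρ → (-3,22,7)
river: ρ → (7,20,-6)
river: ρ → (-6,16,13)
river: ρ → (13,10,-9)
ρ-cycle length = 6 (tail of 1 descent step not counted)

6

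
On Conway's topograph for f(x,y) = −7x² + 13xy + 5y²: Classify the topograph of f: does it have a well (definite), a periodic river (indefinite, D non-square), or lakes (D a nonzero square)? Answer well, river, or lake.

D = b²−4ac = 13² − 4·(-7)·5 = 309
D > 0 non-square ⇒ indefinite ⇒ periodic river

river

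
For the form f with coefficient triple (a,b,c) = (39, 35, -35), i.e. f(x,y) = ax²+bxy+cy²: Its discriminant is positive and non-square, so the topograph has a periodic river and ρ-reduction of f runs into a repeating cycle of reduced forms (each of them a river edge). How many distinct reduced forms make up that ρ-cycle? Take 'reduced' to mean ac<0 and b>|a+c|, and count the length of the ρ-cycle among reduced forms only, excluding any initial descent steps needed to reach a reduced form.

D = 6685, ⌊√D⌋ = 81
river: ρ → (-35,35,39)
river: ρ → (39,43,-31)
river: ρ → (-31,81,1)
river: ρ → (1,81,-31)
river: ρ → (-31,43,39)
river: ρ → (39,35,-35)
ρ-cycle length = 6 (tail of 0 descent steps not counted)

6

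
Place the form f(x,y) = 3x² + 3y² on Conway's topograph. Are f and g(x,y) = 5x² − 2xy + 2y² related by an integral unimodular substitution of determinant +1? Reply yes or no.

D₁ = -36, D₂ = -36
f: reduced (well bottom): (3,0,3) with a≤c, −a<b≤a
g: flip: (5,-2,2)→(2,2,5)
g: reduced (well bottom): (2,2,5) with a≤c, −a<b≤a
reduced forms (3, 0, 3) vs (2, 2, 5) ⇒ inequivalent

no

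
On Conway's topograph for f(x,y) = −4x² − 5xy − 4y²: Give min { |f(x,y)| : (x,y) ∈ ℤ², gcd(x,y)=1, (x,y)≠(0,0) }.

translate: b→-3 (≡5 mod 8), so (4,5,4)→(4,-3,3)
flip: (4,-3,3)→(3,3,4)
reduced (well bottom): (3,3,4) with a≤c, −a<b≤a
well minimum |f| = |-3| = 3 (negative-definite)

3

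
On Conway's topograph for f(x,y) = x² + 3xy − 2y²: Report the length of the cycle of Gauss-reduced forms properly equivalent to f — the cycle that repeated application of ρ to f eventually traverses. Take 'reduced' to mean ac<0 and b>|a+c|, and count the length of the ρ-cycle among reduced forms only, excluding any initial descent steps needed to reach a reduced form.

D = 17, ⌊√D⌋ = 4
river: ρ → (-2,1,2)
river: ρ → (2,3,-1)
river: ρ → (-1,3,2)
river: ρ → (2,1,-2)
river: ρ → (-2,3,1)
river: ρ → (1,3,-2)
ρ-cycle length = 6 (tail of 0 descent steps not counted)

6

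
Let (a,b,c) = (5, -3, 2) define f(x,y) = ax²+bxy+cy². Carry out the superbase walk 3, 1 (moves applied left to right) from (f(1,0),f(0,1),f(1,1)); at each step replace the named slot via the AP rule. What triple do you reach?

start (5,2,4) = (f(1,0),f(0,1),f(1,1))
replace slot 3: 2·(5+2) − 4 = 10 → (5,2,10)
replace slot 1: 2·(2+10) − 5 = 19 → (19,2,10)

19,2,10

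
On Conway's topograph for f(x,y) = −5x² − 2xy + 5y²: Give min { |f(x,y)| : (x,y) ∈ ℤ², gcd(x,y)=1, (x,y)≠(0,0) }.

descent: ρ → (5,2,-5)  [lands on river]
river: ρ → (-5,8,2)
river: ρ → (2,8,-5)
river: ρ → (-5,2,5)
river: ρ → (5,8,-2)
river: ρ → (-2,8,5)
closes: descent 1, river 6
min |a| on river = 2

2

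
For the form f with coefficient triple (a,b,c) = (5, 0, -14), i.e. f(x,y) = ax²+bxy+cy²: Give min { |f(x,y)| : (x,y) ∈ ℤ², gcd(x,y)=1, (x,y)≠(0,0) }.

descent: ρ → (-14,0,5)
descent: ρ → (5,10,-9)  [lands on river]
river: ρ → (-9,8,6)
river: ρ → (6,16,-1)
river: ρ → (-1,16,6)
river: ρ → (6,8,-9)
river: ρ → (-9,10,5)
closes: descent 2, river 6
min |a| on river = 1

1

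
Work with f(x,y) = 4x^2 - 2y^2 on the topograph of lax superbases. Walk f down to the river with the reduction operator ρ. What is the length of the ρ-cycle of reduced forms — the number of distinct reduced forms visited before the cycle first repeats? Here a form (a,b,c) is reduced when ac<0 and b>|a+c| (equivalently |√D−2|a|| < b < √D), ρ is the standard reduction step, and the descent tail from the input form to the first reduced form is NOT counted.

D = 32, ⌊√D⌋ = 5
descent: ρ → (-2,4,2)  [lands on river]
river: ρ → (2,4,-2)
ρ-cycle length = 2 (tail of 1 descent step not counted)

2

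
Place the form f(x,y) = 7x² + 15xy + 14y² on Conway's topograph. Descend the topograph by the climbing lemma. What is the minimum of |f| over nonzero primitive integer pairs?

translate: b→1 (≡15 mod 14), so (7,15,14)→(7,1,6)
flip: (7,1,6)→(6,-1,7)
reduced (well bottom): (6,-1,7) with a≤c, −a<b≤a
well minimum = a = 6

6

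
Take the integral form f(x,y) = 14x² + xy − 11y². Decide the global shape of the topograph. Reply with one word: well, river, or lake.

D = b²−4ac = 1² − 4·14·(-11) = 617
D > 0 non-square ⇒ indefinite ⇒ periodic river

river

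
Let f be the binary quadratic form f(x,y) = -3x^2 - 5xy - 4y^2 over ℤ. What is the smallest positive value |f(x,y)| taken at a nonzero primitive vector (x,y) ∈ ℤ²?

translate: b→-1 (≡5 mod 6), so (3,5,4)→(3,-1,2)
flip: (3,-1,2)→(2,1,3)
reduced (well bottom): (2,1,3) with a≤c, −a<b≤a
well minimum |f| = |-2| = 2 (negative-definite)

2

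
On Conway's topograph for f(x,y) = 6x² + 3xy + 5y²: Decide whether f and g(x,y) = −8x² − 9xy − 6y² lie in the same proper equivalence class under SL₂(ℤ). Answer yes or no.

D₁ = -111, D₂ = -111
f: flip: (6,3,5)→(5,-3,6)
f: reduced (well bottom): (5,-3,6) with a≤c, −a<b≤a
g is negative-definite; reduce −g:
−g: translate: b→-7 (≡9 mod 16), so (8,9,6)→(8,-7,5)
−g: flip: (8,-7,5)→(5,7,8)
−g: translate: b→-3 (≡7 mod 10), so (5,7,8)→(5,-3,6)
−g: reduced (well bottom): (5,-3,6) with a≤c, −a<b≤a
flip sign back: reduced form of g is (-5,3,-6)
reduced forms (5, -3, 6) vs (-5, 3, -6) ⇒ inequivalent

no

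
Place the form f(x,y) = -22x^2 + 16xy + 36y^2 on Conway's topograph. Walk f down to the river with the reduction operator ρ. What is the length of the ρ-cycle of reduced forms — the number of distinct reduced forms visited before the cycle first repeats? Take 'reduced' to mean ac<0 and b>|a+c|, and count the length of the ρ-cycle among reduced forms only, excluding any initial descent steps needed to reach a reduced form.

D = 3424, ⌊√D⌋ = 58
river: ρ → (36,56,-2)
river: ρ → (-2,56,36)
river: ρ → (36,16,-22)
river: ρ → (-22,28,30)
river: ρ → (30,32,-20)
river: ρ → (-20,48,14)
river: ρ → (14,36,-38)
river: ρ → (-38,40,12)
river: ρ → (12,56,-6)
river: ρ → (-6,52,30)
river: ρ → (30,8,-28)
river: ρ → (-28,48,10)
river: ρ → (10,52,-18)
river: ρ → (-18,56,4)
river: ρ → (4,56,-18)
river: ρ → (-18,52,10)
river: ρ → (10,48,-28)
river: ρ → (-28,8,30)
river: ρ → (30,52,-6)
river: ρ → (-6,56,12)
river: ρ → (12,40,-38)
river: ρ → (-38,36,14)
river: ρ → (14,48,-20)
river: ρ → (-20,32,30)
river: ρ → (30,28,-22)
river: ρ → (-22,16,36)
ρ-cycle length = 26 (tail of 0 descent steps not counted)

26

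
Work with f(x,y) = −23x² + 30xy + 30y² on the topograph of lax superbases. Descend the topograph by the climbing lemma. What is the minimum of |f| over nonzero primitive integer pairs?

river: ρ → (30,30,-23)
river: ρ → (-23,16,37)
river: ρ → (37,58,-2)
river: ρ → (-2,58,37)
river: ρ → (37,16,-23)
river: ρ → (-23,30,30)
closes: descent 0, river 6
min |a| on river = 2

2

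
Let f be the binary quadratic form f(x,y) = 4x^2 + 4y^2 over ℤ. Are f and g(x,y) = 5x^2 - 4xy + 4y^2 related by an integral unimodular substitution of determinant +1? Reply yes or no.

D₁ = -64, D₂ = -64
f: reduced (well bottom): (4,0,4) with a≤c, −a<b≤a
g: flip: (5,-4,4)→(4,4,5)
g: reduced (well bottom): (4,4,5) with a≤c, −a<b≤a
reduced forms (4, 0, 4) vs (4, 4, 5) ⇒ inequivalent

no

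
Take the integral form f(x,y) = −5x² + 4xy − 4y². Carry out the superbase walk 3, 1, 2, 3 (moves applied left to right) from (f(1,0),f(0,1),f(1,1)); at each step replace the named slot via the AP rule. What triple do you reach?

start (-5,-4,-5) = (f(1,0),f(0,1),f(1,1))
replace slot 3: 2·((-5)+(-4)) − (-5) = -13 → (-5,-4,-13)
replace slot 1: 2·((-4)+(-13)) − (-5) = -29 → (-29,-4,-13)
replace slot 2: 2·((-29)+(-13)) − (-4) = -80 → (-29,-80,-13)
replace slot 3: 2·((-29)+(-80)) − (-13) = -205 → (-29,-80,-205)

-29,-80,-205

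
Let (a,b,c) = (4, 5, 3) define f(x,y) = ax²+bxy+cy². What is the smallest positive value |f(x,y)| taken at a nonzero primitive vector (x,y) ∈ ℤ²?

translate: b→-3 (≡5 mod 8), so (4,5,3)→(4,-3,2)
flip: (4,-3,2)→(2,3,4)
translate: b→-1 (≡3 mod 4), so (2,3,4)→(2,-1,3)
reduced (well bottom): (2,-1,3) with a≤c, −a<b≤a
well minimum = a = 2

2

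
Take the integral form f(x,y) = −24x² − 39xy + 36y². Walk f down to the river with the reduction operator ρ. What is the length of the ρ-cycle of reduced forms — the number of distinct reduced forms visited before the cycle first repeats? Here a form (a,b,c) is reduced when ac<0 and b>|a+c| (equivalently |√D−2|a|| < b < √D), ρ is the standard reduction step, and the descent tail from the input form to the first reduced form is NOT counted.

D = 4977, ⌊√D⌋ = 70
descent: ρ → (36,39,-24)  [lands on river]
river: ρ → (-24,57,18)
river: ρ → (18,51,-33)
river: ρ → (-33,15,36)
river: ρ → (36,57,-12)
river: ρ → (-12,63,21)
river: ρ → (21,63,-12)
river: ρ → (-12,57,36)
river: ρ → (36,15,-33)
river: ρ → (-33,51,18)
river: ρ → (18,57,-24)
river: ρ → (-24,39,36)
river: ρ → (36,33,-27)
river: ρ → (-27,21,42)
river: ρ → (42,63,-6)
river: ρ → (-6,69,9)
river: ρ → (9,57,-48)
river: ρ → (-48,39,18)
river: ρ → (18,69,-3)
river: ρ → (-3,69,18)
river: ρ → (18,39,-48)
river: ρ → (-48,57,9)
river: ρ → (9,69,-6)
river: ρ → (-6,63,42)
river: ρ → (42,21,-27)
river: ρ → (-27,33,36)
ρ-cycle length = 26 (tail of 1 descent step not counted)

26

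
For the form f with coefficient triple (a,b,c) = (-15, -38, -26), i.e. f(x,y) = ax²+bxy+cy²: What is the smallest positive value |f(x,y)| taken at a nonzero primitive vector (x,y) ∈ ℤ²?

translate: b→8 (≡38 mod 30), so (15,38,26)→(15,8,3)
flip: (15,8,3)→(3,-8,15)
translate: b→-2 (≡-8 mod 6), so (3,-8,15)→(3,-2,10)
reduced (well bottom): (3,-2,10) with a≤c, −a<b≤a
well minimum |f| = |-3| = 3 (negative-definite)

3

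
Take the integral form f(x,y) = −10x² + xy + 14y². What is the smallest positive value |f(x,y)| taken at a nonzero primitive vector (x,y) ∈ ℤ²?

descent: ρ → (14,-1,-10)
descent: ρ → (-10,21,3)  [lands on river]
river: ρ → (3,21,-10)
river: ρ → (-10,19,5)
river: ρ → (5,21,-6)
river: ρ → (-6,15,14)
river: ρ → (14,13,-7)
river: ρ → (-7,15,12)
river: ρ → (12,9,-10)
river: ρ → (-10,11,11)
river: ρ → (11,11,-10)
river: ρ → (-10,9,12)
river: ρ → (12,15,-7)
river: ρ → (-7,13,14)
river: ρ → (14,15,-6)
river: ρ → (-6,21,5)
river: ρ → (5,19,-10)
closes: descent 2, river 16
min |a| on river = 3

3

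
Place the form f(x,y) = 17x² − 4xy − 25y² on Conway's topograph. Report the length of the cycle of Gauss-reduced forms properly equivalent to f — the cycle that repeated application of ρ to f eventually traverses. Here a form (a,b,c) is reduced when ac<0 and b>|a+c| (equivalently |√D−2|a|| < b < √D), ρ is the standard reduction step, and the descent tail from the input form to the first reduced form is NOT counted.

D = 1716, ⌊√D⌋ = 41
descent: ρ → (-25,4,17)
descent: ρ → (17,30,-12)  [lands on river]
river: ρ → (-12,18,29)
river: ρ → (29,40,-1)
river: ρ → (-1,40,29)
river: ρ → (29,18,-12)
river: ρ → (-12,30,17)
river: ρ → (17,38,-4)
river: ρ → (-4,34,35)
river: ρ → (35,36,-3)
river: ρ → (-3,36,35)
river: ρ → (35,34,-4)
river: ρ → (-4,38,17)
ρ-cycle length = 12 (tail of 2 descent steps not counted)

12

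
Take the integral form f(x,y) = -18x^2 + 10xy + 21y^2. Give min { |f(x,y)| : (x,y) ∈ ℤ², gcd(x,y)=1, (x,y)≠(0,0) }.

river: ρ → (21,32,-7)
river: ρ → (-7,38,6)
river: ρ → (6,34,-19)
river: ρ → (-19,4,21)
river: ρ → (21,38,-2)
river: ρ → (-2,38,21)
river: ρ → (21,4,-19)
river: ρ → (-19,34,6)
river: ρ → (6,38,-7)
river: ρ → (-7,32,21)
river: ρ → (21,10,-18)
river: ρ → (-18,26,13)
river: ρ → (13,26,-18)
river: ρ → (-18,10,21)
closes: descent 0, river 14
min |a| on river = 2

2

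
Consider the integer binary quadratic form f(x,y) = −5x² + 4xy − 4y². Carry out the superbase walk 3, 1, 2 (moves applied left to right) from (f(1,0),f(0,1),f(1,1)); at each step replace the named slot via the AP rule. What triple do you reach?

start (-5,-4,-5) = (f(1,0),f(0,1),f(1,1))
replace slot 3: 2·((-5)+(-4)) − (-5) = -13 → (-5,-4,-13)
replace slot 1: 2·((-4)+(-13)) − (-5) = -29 → (-29,-4,-13)
replace slot 2: 2·((-29)+(-13)) − (-4) = -80 → (-29,-80,-13)

-29,-80,-13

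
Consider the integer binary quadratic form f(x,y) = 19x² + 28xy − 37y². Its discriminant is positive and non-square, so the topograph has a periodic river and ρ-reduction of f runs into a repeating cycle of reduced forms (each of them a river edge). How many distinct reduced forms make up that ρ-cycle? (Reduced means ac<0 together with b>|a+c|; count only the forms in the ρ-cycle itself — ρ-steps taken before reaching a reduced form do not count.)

D = 3596, ⌊√D⌋ = 59
river: ρ → (-37,46,10)
river: ρ → (10,54,-17)
river: ρ → (-17,48,19)
river: ρ → (19,28,-37)
ρ-cycle length = 4 (tail of 0 descent steps not counted)

4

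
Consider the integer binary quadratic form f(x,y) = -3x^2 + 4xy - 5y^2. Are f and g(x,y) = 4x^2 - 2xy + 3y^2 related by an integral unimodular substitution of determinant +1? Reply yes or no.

D₁ = -44, D₂ = -44
f is negative-definite; reduce −f:
−f: translate: b→2 (≡-4 mod 6), so (3,-4,5)→(3,2,4)
−f: reduced (well bottom): (3,2,4) with a≤c, −a<b≤a
flip sign back: reduced form of f is (-3,-2,-4)
g: flip: (4,-2,3)→(3,2,4)
g: reduced (well bottom): (3,2,4) with a≤c, −a<b≤a
reduced forms (-3, -2, -4) vs (3, 2, 4) ⇒ inequivalent

no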